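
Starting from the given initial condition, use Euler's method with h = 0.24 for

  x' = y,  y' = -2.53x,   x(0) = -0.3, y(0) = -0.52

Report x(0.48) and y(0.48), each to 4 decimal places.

Euler on (x,y): x_{n+1} = x_n + h·x', y_{n+1} = y_n + h·y'.
0.000000: (-0.300000, -0.520000); f=(-0.520000, 0.759000) → (-0.424800, -0.337840)
0.240000: (-0.424800, -0.337840); f=(-0.337840, 1.074744) → (-0.505882, -0.079901)
(x(0.48), y(0.48)) ≈ (-0.5059, -0.0799)

-0.5059, -0.0799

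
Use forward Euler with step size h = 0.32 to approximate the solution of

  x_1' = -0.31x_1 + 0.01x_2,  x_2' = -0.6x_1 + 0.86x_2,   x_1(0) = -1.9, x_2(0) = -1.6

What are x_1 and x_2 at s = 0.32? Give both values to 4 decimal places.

-1.7166, -1.6755

Euler on (x_1,x_2): x_1_{n+1} = x_1_n + h·x_1', x_2_{n+1} = x_2_n + h·x_2'.
0.000000: (-1.900000, -1.600000); f=(0.573000, -0.236000) → (-1.716640, -1.675520)
(x_1(0.32), x_2(0.32)) ≈ (-1.7166, -1.6755)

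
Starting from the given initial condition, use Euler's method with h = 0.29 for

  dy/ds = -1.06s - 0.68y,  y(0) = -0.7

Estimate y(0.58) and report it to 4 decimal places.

Euler: y_{n+1} = y_n + h·f(s_n, y_n).
s=0.000000, y=-0.700000: f=0.476000 → y ← -0.700000 + 0.29·0.476000 = -0.561960
s=0.290000, y=-0.561960: f=0.074733 → y ← -0.561960 + 0.29·0.074733 = -0.540287
y(0.58) ≈ -0.5403

-0.5403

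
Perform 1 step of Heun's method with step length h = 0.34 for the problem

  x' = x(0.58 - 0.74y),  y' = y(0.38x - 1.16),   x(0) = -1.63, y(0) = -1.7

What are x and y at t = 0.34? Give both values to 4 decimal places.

Heun on (x,y): k1 = f(t_n, state_n); k2 = f(t_n + h, state_n + h·k1); state_{n+1} = state_n + (h/2)·(k1 + k2).
0.000000: (-1.630000, -1.700000)
  k1 = (-2.995940, 3.024980)
  predictor → (-2.648620, -0.671507)
  k2 = (-2.852338, 1.454803)
  → (-2.624207, -0.938437)
(x(0.34), y(0.34)) ≈ (-2.6242, -0.9384)

-2.6242, -0.9384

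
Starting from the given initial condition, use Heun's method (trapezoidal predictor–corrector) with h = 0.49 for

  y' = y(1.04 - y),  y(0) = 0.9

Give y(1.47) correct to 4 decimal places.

Heun: k1 = f(t_n, y_n); k2 = f(t_n + h, y_n + h·k1); y_{n+1} = y_n + (h/2)·(k1 + k2).
t=0.000000, y=0.900000:
  k1 = f(0.000000, 0.900000) = 0.126000
  k2 = f(0.490000, 0.961740) = 0.075266
  y ← 0.900000 + (0.49/2)·(0.126000 + 0.075266) = 0.949310
t=0.490000, y=0.949310:
  k1 = f(0.490000, 0.949310) = 0.086093
  k2 = f(0.980000, 0.991496) = 0.048092
  y ← 0.949310 + (0.49/2)·(0.086093 + 0.048092) = 0.982185
t=0.980000, y=0.982185:
  k1 = f(0.980000, 0.982185) = 0.056785
  k2 = f(1.470000, 1.010010) = 0.030290
  y ← 0.982185 + (0.49/2)·(0.056785 + 0.030290) = 1.003519
y(1.47) ≈ 1.0035

1.0035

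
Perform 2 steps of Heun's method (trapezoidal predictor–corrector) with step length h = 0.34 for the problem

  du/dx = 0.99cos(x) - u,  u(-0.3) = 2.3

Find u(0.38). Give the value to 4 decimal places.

Heun: k1 = f(x_n, u_n); k2 = f(x_n + h, u_n + h·k1); u_{n+1} = u_n + (h/2)·(k1 + k2).
x=-0.300000, u=2.300000:
  k1 = f(-0.300000, 2.300000) = -1.354217
  k2 = f(0.040000, 1.839566) = -0.850358
  u ← 2.300000 + (0.34/2)·(-1.354217 + (-0.850358)) = 1.925222
x=0.040000, u=1.925222:
  k1 = f(0.040000, 1.925222) = -0.936014
  k2 = f(0.380000, 1.606977) = -0.687599
  u ← 1.925222 + (0.34/2)·(-0.936014 + (-0.687599)) = 1.649208
u(0.38) ≈ 1.6492

1.6492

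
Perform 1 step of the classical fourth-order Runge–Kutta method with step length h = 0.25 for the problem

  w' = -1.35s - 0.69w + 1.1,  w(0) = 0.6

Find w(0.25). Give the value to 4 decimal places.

0.7177

RK4: k1 = f(s_n, w_n); k2 = f(s_n + h/2, w_n + (h/2)·k1); k3 = f(s_n + h/2, w_n + (h/2)·k2); k4 = f(s_n + h, w_n + h·k3); w_{n+1} = w_n + (h/6)·(k1 + 2k2 + 2k3 + k4).
s=0.000000, w=0.600000:
  k1 = f(0.000000, 0.600000) = 0.686000
  k2 = f(0.125000, 0.685750) = 0.458083
  k3 = f(0.125000, 0.657260) = 0.477740
  k4 = f(0.250000, 0.719435) = 0.266090
  w ← 0.600000 + (0.25/6)·(k1 + 2k2 + 2k3 + k4) = 0.717656
w(0.25) ≈ 0.7177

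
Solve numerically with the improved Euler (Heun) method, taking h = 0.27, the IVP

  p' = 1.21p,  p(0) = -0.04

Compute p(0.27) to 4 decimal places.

-0.0552

Heun: k1 = f(t_n, p_n); k2 = f(t_n + h, p_n + h·k1); p_{n+1} = p_n + (h/2)·(k1 + k2).
t=0.000000, p=-0.040000:
  k1 = f(0.000000, -0.040000) = -0.048400
  k2 = f(0.270000, -0.053068) = -0.064212
  p ← -0.040000 + (0.27/2)·(-0.048400 + (-0.064212)) = -0.055203
p(0.27) ≈ -0.0552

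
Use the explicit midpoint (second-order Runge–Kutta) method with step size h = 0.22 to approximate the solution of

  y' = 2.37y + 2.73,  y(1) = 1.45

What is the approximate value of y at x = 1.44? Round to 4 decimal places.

Midpoint: k1 = f(x_n, y_n); k2 = f(x_n + h/2, y_n + (h/2)·k1); y_{n+1} = y_n + h·k2.
x=1.000000, y=1.450000:
  k1 = f(1.000000, 1.450000) = 6.166500
  k2 = f(1.110000, 2.128315) = 7.774107
  y ← 1.450000 + 0.22·7.774107 = 3.160303
x=1.220000, y=3.160303:
  k1 = f(1.220000, 3.160303) = 10.219919
  k2 = f(1.330000, 4.284495) = 12.884252
  y ← 3.160303 + 0.22·12.884252 = 5.994839
y(1.44) ≈ 5.9948

5.9948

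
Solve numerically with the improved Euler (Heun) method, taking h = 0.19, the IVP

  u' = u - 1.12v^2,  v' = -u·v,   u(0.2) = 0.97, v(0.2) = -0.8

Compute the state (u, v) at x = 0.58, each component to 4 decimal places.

Heun on (u,v): k1 = f(x_n, state_n); k2 = f(x_n + h, state_n + h·k1); state_{n+1} = state_n + (h/2)·(k1 + k2).
0.200000: (0.970000, -0.800000)
  k1 = (0.253200, 0.776000)
  predictor → (1.018108, -0.652560)
  k2 = (0.541173, 0.664377)
  → (1.045465, -0.663164)
0.390000: (1.045465, -0.663164)
  k1 = (0.552904, 0.693315)
  predictor → (1.150517, -0.531434)
  k2 = (0.834204, 0.611424)
  → (1.177241, -0.539214)
(u(0.58), v(0.58)) ≈ (1.1772, -0.5392)

1.1772, -0.5392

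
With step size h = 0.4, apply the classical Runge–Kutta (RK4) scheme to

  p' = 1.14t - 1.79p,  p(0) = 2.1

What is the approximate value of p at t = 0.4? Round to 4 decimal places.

1.1025

RK4: k1 = f(t_n, p_n); k2 = f(t_n + h/2, p_n + (h/2)·k1); k3 = f(t_n + h/2, p_n + (h/2)·k2); k4 = f(t_n + h, p_n + h·k3); p_{n+1} = p_n + (h/6)·(k1 + 2k2 + 2k3 + k4).
t=0.000000, p=2.100000:
  k1 = f(0.000000, 2.100000) = -3.759000
  k2 = f(0.200000, 1.348200) = -2.185278
  k3 = f(0.200000, 1.662944) = -2.748670
  k4 = f(0.400000, 1.000532) = -1.334952
  p ← 2.100000 + (0.4/6)·(k1 + 2k2 + 2k3 + k4) = 1.102543
p(0.4) ≈ 1.1025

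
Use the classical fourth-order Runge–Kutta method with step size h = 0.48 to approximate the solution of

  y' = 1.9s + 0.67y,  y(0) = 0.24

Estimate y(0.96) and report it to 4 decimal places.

RK4: k1 = f(s_n, y_n); k2 = f(s_n + h/2, y_n + (h/2)·k1); k3 = f(s_n + h/2, y_n + (h/2)·k2); k4 = f(s_n + h, y_n + h·k3); y_{n+1} = y_n + (h/6)·(k1 + 2k2 + 2k3 + k4).
s=0.000000, y=0.240000:
  k1 = f(0.000000, 0.240000) = 0.160800
  k2 = f(0.240000, 0.278592) = 0.642657
  k3 = f(0.240000, 0.394238) = 0.720139
  k4 = f(0.480000, 0.585667) = 1.304397
  y ← 0.240000 + (0.48/6)·(k1 + 2k2 + 2k3 + k4) = 0.575263
s=0.480000, y=0.575263:
  k1 = f(0.480000, 0.575263) = 1.297426
  k2 = f(0.720000, 0.886645) = 1.962052
  k3 = f(0.720000, 1.046156) = 2.068924
  k4 = f(0.960000, 1.568347) = 2.874792
  y ← 0.575263 + (0.48/6)·(k1 + 2k2 + 2k3 + k4) = 1.553997
y(0.96) ≈ 1.5540

1.5540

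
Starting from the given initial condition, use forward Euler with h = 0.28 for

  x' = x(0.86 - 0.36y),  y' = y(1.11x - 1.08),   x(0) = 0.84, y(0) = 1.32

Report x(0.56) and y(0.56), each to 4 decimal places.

Euler on (x,y): x_{n+1} = x_n + h·x', y_{n+1} = y_n + h·y'.
0.000000: (0.840000, 1.320000); f=(0.323232, -0.194832) → (0.930505, 1.265447)
0.280000: (0.930505, 1.265447); f=(0.376333, -0.059653) → (1.035878, 1.248744)
(x(0.56), y(0.56)) ≈ (1.0359, 1.2487)

1.0359, 1.2487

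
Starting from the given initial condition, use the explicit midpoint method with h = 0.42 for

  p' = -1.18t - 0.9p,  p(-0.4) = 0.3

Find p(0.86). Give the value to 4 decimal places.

-0.2314

Midpoint: k1 = f(t_n, p_n); k2 = f(t_n + h/2, p_n + (h/2)·k1); p_{n+1} = p_n + h·k2.
t=-0.400000, p=0.300000:
  k1 = f(-0.400000, 0.300000) = 0.202000
  k2 = f(-0.190000, 0.342420) = -0.083978
  p ← 0.300000 + 0.42·(-0.083978) = 0.264729
t=0.020000, p=0.264729:
  k1 = f(0.020000, 0.264729) = -0.261856
  k2 = f(0.230000, 0.209739) = -0.460165
  p ← 0.264729 + 0.42·(-0.460165) = 0.071460
t=0.440000, p=0.071460:
  k1 = f(0.440000, 0.071460) = -0.583514
  k2 = f(0.650000, -0.051078) = -0.721030
  p ← 0.071460 + 0.42·(-0.721030) = -0.231373
p(0.86) ≈ -0.2314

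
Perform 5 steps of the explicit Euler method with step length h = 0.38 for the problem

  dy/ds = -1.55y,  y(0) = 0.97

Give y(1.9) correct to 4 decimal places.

0.0114

Euler: y_{n+1} = y_n + h·f(s_n, y_n).
s=0.000000, y=0.970000: f=-1.503500 → y ← 0.970000 + 0.38·(-1.503500) = 0.398670
s=0.380000, y=0.398670: f=-0.617938 → y ← 0.398670 + 0.38·(-0.617938) = 0.163853
s=0.760000, y=0.163853: f=-0.253973 → y ← 0.163853 + 0.38·(-0.253973) = 0.067344
s=1.140000, y=0.067344: f=-0.104383 → y ← 0.067344 + 0.38·(-0.104383) = 0.027678
s=1.520000, y=0.027678: f=-0.042901 → y ← 0.027678 + 0.38·(-0.042901) = 0.011376
y(1.9) ≈ 0.0114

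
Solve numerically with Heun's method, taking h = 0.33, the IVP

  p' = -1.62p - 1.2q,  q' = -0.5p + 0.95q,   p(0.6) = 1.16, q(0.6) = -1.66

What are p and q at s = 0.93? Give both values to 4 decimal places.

1.3282, -2.4865

Heun on (p,q): k1 = f(s_n, state_n); k2 = f(s_n + h, state_n + h·k1); state_{n+1} = state_n + (h/2)·(k1 + k2).
0.600000: (1.160000, -1.660000)
  k1 = (0.112800, -2.157000)
  predictor → (1.197224, -2.371810)
  k2 = (0.906669, -2.851831)
  → (1.328212, -2.486457)
(p(0.93), q(0.93)) ≈ (1.3282, -2.4865)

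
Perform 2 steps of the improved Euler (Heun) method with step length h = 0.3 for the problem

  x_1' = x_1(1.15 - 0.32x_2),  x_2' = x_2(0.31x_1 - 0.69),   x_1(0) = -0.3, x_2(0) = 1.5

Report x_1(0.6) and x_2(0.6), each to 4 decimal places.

Heun on (x_1,x_2): k1 = f(s_n, state_n); k2 = f(s_n + h, state_n + h·k1); state_{n+1} = state_n + (h/2)·(k1 + k2).
0.000000: (-0.300000, 1.500000)
  k1 = (-0.201000, -1.174500)
  predictor → (-0.360300, 1.147650)
  k2 = (-0.282026, -0.920063)
  → (-0.372454, 1.185816)
0.300000: (-0.372454, 1.185816)
  k1 = (-0.286990, -0.955128)
  predictor → (-0.458551, 0.899277)
  k2 = (-0.395377, -0.748334)
  → (-0.474809, 0.930296)
(x_1(0.6), x_2(0.6)) ≈ (-0.4748, 0.9303)

-0.4748, 0.9303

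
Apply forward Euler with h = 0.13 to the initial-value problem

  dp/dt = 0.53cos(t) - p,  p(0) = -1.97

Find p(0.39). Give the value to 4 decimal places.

-1.1191

Euler: p_{n+1} = p_n + h·f(t_n, p_n).
t=0.000000, p=-1.970000: f=2.500000 → p ← -1.970000 + 0.13·2.500000 = -1.645000
t=0.130000, p=-1.645000: f=2.170528 → p ← -1.645000 + 0.13·2.170528 = -1.362831
t=0.260000, p=-1.362831: f=1.875018 → p ← -1.362831 + 0.13·1.875018 = -1.119079
p(0.39) ≈ -1.1191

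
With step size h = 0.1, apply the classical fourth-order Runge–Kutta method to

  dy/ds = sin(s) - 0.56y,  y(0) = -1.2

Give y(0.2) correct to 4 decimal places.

-1.0536

RK4: k1 = f(s_n, y_n); k2 = f(s_n + h/2, y_n + (h/2)·k1); k3 = f(s_n + h/2, y_n + (h/2)·k2); k4 = f(s_n + h, y_n + h·k3); y_{n+1} = y_n + (h/6)·(k1 + 2k2 + 2k3 + k4).
s=0.000000, y=-1.200000:
  k1 = f(0.000000, -1.200000) = 0.672000
  k2 = f(0.050000, -1.166400) = 0.703163
  k3 = f(0.050000, -1.164842) = 0.702291
  k4 = f(0.100000, -1.129771) = 0.732505
  y ← -1.200000 + (0.1/6)·(k1 + 2k2 + 2k3 + k4) = -1.129743
s=0.100000, y=-1.129743:
  k1 = f(0.100000, -1.129743) = 0.732490
  k2 = f(0.150000, -1.093119) = 0.761585
  k3 = f(0.150000, -1.091664) = 0.760770
  k4 = f(0.200000, -1.053666) = 0.788722
  y ← -1.129743 + (0.1/6)·(k1 + 2k2 + 2k3 + k4) = -1.053644
y(0.2) ≈ -1.0536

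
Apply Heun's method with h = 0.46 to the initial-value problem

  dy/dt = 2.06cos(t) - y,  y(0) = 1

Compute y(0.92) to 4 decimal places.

Heun: k1 = f(t_n, y_n); k2 = f(t_n + h, y_n + h·k1); y_{n+1} = y_n + (h/2)·(k1 + k2).
t=0.000000, y=1.000000:
  k1 = f(0.000000, 1.000000) = 1.060000
  k2 = f(0.460000, 1.487600) = 0.358268
  y ← 1.000000 + (0.46/2)·(1.060000 + 0.358268) = 1.326202
t=0.460000, y=1.326202:
  k1 = f(0.460000, 1.326202) = 0.519666
  k2 = f(0.920000, 1.565248) = -0.317259
  y ← 1.326202 + (0.46/2)·(0.519666 + (-0.317259)) = 1.372755
y(0.92) ≈ 1.3728

1.3728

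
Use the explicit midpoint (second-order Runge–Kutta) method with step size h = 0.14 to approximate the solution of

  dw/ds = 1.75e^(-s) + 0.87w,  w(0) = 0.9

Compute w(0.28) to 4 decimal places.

1.6340

Midpoint: k1 = f(s_n, w_n); k2 = f(s_n + h/2, w_n + (h/2)·k1); w_{n+1} = w_n + h·k2.
s=0.000000, w=0.900000:
  k1 = f(0.000000, 0.900000) = 2.533000
  k2 = f(0.070000, 1.077310) = 2.568949
  w ← 0.900000 + 0.14·2.568949 = 1.259653
s=0.140000, w=1.259653:
  k1 = f(0.140000, 1.259653) = 2.617275
  k2 = f(0.210000, 1.442862) = 2.673812
  w ← 1.259653 + 0.14·2.673812 = 1.633987
w(0.28) ≈ 1.6340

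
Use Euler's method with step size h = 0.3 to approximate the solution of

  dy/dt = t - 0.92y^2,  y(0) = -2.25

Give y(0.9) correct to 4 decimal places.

Euler: y_{n+1} = y_n + h·f(t_n, y_n).
t=0.000000, y=-2.250000: f=-4.657500 → y ← -2.250000 + 0.3·(-4.657500) = -3.647250
t=0.300000, y=-3.647250: f=-11.938238 → y ← -3.647250 + 0.3·(-11.938238) = -7.228721
t=0.600000, y=-7.228721: f=-47.474060 → y ← -7.228721 + 0.3·(-47.474060) = -21.470939
y(0.9) ≈ -21.4709

-21.4709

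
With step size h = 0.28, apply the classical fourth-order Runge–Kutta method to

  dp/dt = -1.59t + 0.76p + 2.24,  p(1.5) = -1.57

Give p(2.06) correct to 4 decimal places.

-2.7929

RK4: k1 = f(t_n, p_n); k2 = f(t_n + h/2, p_n + (h/2)·k1); k3 = f(t_n + h/2, p_n + (h/2)·k2); k4 = f(t_n + h, p_n + h·k3); p_{n+1} = p_n + (h/6)·(k1 + 2k2 + 2k3 + k4).
t=1.500000, p=-1.570000:
  k1 = f(1.500000, -1.570000) = -1.338200
  k2 = f(1.640000, -1.757348) = -1.703184
  k3 = f(1.640000, -1.808446) = -1.742019
  k4 = f(1.780000, -2.057765) = -2.154102
  p ← -1.570000 + (0.28/6)·(k1 + 2k2 + 2k3 + k4) = -2.054526
t=1.780000, p=-2.054526:
  k1 = f(1.780000, -2.054526) = -2.151640
  k2 = f(1.920000, -2.355756) = -2.603175
  k3 = f(1.920000, -2.418971) = -2.651218
  k4 = f(2.060000, -2.796867) = -3.161019
  p ← -2.054526 + (0.28/6)·(k1 + 2k2 + 2k3 + k4) = -2.792860
p(2.06) ≈ -2.7929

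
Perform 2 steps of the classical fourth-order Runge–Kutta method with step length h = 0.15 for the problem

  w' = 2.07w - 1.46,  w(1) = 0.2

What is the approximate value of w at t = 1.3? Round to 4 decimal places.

-0.2349

RK4: k1 = f(t_n, w_n); k2 = f(t_n + h/2, w_n + (h/2)·k1); k3 = f(t_n + h/2, w_n + (h/2)·k2); k4 = f(t_n + h, w_n + h·k3); w_{n+1} = w_n + (h/6)·(k1 + 2k2 + 2k3 + k4).
t=1.000000, w=0.200000:
  k1 = f(1.000000, 0.200000) = -1.046000
  k2 = f(1.075000, 0.121550) = -1.208391
  k3 = f(1.075000, 0.109371) = -1.233603
  k4 = f(1.150000, 0.014960) = -1.429034
  w ← 0.200000 + (0.15/6)·(k1 + 2k2 + 2k3 + k4) = 0.016024
t=1.150000, w=0.016024:
  k1 = f(1.150000, 0.016024) = -1.426829
  k2 = f(1.225000, -0.090988) = -1.648345
  k3 = f(1.225000, -0.107601) = -1.682735
  k4 = f(1.300000, -0.236386) = -1.949319
  w ← 0.016024 + (0.15/6)·(k1 + 2k2 + 2k3 + k4) = -0.234933
w(1.3) ≈ -0.2349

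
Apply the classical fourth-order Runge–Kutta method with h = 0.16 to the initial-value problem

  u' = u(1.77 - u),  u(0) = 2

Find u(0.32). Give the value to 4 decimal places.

1.8936

RK4: k1 = f(s_n, u_n); k2 = f(s_n + h/2, u_n + (h/2)·k1); k3 = f(s_n + h/2, u_n + (h/2)·k2); k4 = f(s_n + h, u_n + h·k3); u_{n+1} = u_n + (h/6)·(k1 + 2k2 + 2k3 + k4).
s=0.000000, u=2.000000:
  k1 = f(0.000000, 2.000000) = -0.460000
  k2 = f(0.080000, 1.963200) = -0.379290
  k3 = f(0.080000, 1.969657) = -0.393255
  k4 = f(0.160000, 1.937079) = -0.323646
  u ← 2.000000 + (0.16/6)·(k1 + 2k2 + 2k3 + k4) = 1.937900
s=0.160000, u=1.937900:
  k1 = f(0.160000, 1.937900) = -0.325374
  k2 = f(0.240000, 1.911870) = -0.271238
  k3 = f(0.240000, 1.916201) = -0.280151
  k4 = f(0.320000, 1.893076) = -0.232993
  u ← 1.937900 + (0.16/6)·(k1 + 2k2 + 2k3 + k4) = 1.893603
u(0.32) ≈ 1.8936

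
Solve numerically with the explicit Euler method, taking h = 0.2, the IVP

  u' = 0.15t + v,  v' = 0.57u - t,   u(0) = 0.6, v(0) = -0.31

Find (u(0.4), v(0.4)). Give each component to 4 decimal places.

0.4957, -0.2203

Euler on (u,v): u_{n+1} = u_n + h·u', v_{n+1} = v_n + h·v'.
0.000000: (0.600000, -0.310000); f=(-0.310000, 0.342000) → (0.538000, -0.241600)
0.200000: (0.538000, -0.241600); f=(-0.211600, 0.106660) → (0.495680, -0.220268)
(u(0.4), v(0.4)) ≈ (0.4957, -0.2203)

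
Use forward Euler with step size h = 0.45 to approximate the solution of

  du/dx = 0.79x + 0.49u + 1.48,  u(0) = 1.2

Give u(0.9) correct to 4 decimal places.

Euler: u_{n+1} = u_n + h·f(x_n, u_n).
x=0.000000, u=1.200000: f=2.068000 → u ← 1.200000 + 0.45·2.068000 = 2.130600
x=0.450000, u=2.130600: f=2.879494 → u ← 2.130600 + 0.45·2.879494 = 3.426372
u(0.9) ≈ 3.4264

3.4264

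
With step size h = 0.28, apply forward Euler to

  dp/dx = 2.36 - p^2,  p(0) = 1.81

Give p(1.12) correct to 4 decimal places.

1.5363

Euler: p_{n+1} = p_n + h·f(x_n, p_n).
x=0.000000, p=1.810000: f=-0.916100 → p ← 1.810000 + 0.28·(-0.916100) = 1.553492
x=0.280000, p=1.553492: f=-0.053337 → p ← 1.553492 + 0.28·(-0.053337) = 1.538558
x=0.560000, p=1.538558: f=-0.007159 → p ← 1.538558 + 0.28·(-0.007159) = 1.536553
x=0.840000, p=1.536553: f=-0.000995 → p ← 1.536553 + 0.28·(-0.000995) = 1.536274
p(1.12) ≈ 1.5363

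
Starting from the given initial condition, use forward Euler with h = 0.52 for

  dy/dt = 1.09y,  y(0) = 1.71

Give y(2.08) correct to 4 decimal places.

10.3051

Euler: y_{n+1} = y_n + h·f(t_n, y_n).
t=0.000000, y=1.710000: f=1.863900 → y ← 1.710000 + 0.52·1.863900 = 2.679228
t=0.520000, y=2.679228: f=2.920359 → y ← 2.679228 + 0.52·2.920359 = 4.197814
t=1.040000, y=4.197814: f=4.575618 → y ← 4.197814 + 0.52·4.575618 = 6.577136
t=1.560000, y=6.577136: f=7.169078 → y ← 6.577136 + 0.52·7.169078 = 10.305056
y(2.08) ≈ 10.3051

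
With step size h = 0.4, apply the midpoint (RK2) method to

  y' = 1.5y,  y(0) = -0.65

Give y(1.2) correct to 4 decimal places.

Midpoint: k1 = f(t_n, y_n); k2 = f(t_n + h/2, y_n + (h/2)·k1); y_{n+1} = y_n + h·k2.
t=0.000000, y=-0.650000:
  k1 = f(0.000000, -0.650000) = -0.975000
  k2 = f(0.200000, -0.845000) = -1.267500
  y ← -0.650000 + 0.4·(-1.267500) = -1.157000
t=0.400000, y=-1.157000:
  k1 = f(0.400000, -1.157000) = -1.735500
  k2 = f(0.600000, -1.504100) = -2.256150
  y ← -1.157000 + 0.4·(-2.256150) = -2.059460
t=0.800000, y=-2.059460:
  k1 = f(0.800000, -2.059460) = -3.089190
  k2 = f(1.000000, -2.677298) = -4.015947
  y ← -2.059460 + 0.4·(-4.015947) = -3.665839
y(1.2) ≈ -3.6658

-3.6658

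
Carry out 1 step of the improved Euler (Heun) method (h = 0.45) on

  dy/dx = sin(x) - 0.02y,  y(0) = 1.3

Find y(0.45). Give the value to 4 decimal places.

Heun: k1 = f(x_n, y_n); k2 = f(x_n + h, y_n + h·k1); y_{n+1} = y_n + (h/2)·(k1 + k2).
x=0.000000, y=1.300000:
  k1 = f(0.000000, 1.300000) = -0.026000
  k2 = f(0.450000, 1.288300) = 0.409200
  y ← 1.300000 + (0.45/2)·(-0.026000 + 0.409200) = 1.386220
y(0.45) ≈ 1.3862

1.3862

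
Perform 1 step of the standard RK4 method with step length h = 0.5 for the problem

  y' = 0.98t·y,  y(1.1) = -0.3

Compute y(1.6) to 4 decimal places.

RK4: k1 = f(t_n, y_n); k2 = f(t_n + h/2, y_n + (h/2)·k1); k3 = f(t_n + h/2, y_n + (h/2)·k2); k4 = f(t_n + h, y_n + h·k3); y_{n+1} = y_n + (h/6)·(k1 + 2k2 + 2k3 + k4).
t=1.100000, y=-0.300000:
  k1 = f(1.100000, -0.300000) = -0.323400
  k2 = f(1.350000, -0.380850) = -0.503865
  k3 = f(1.350000, -0.425966) = -0.563553
  k4 = f(1.600000, -0.581777) = -0.912226
  y ← -0.300000 + (0.5/6)·(k1 + 2k2 + 2k3 + k4) = -0.580872
y(1.6) ≈ -0.5809

-0.5809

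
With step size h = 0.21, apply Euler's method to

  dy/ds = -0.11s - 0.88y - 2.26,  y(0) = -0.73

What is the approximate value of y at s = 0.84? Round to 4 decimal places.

-1.7821

Euler: y_{n+1} = y_n + h·f(s_n, y_n).
s=0.000000, y=-0.730000: f=-1.617600 → y ← -0.730000 + 0.21·(-1.617600) = -1.069696
s=0.210000, y=-1.069696: f=-1.341768 → y ← -1.069696 + 0.21·(-1.341768) = -1.351467
s=0.420000, y=-1.351467: f=-1.116909 → y ← -1.351467 + 0.21·(-1.116909) = -1.586018
s=0.630000, y=-1.586018: f=-0.933604 → y ← -1.586018 + 0.21·(-0.933604) = -1.782075
y(0.84) ≈ -1.7821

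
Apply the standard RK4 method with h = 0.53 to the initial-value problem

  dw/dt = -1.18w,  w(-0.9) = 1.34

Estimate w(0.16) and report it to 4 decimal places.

0.3846

RK4: k1 = f(t_n, w_n); k2 = f(t_n + h/2, w_n + (h/2)·k1); k3 = f(t_n + h/2, w_n + (h/2)·k2); k4 = f(t_n + h, w_n + h·k3); w_{n+1} = w_n + (h/6)·(k1 + 2k2 + 2k3 + k4).
t=-0.900000, w=1.340000:
  k1 = f(-0.900000, 1.340000) = -1.581200
  k2 = f(-0.635000, 0.920982) = -1.086759
  k3 = f(-0.635000, 1.052009) = -1.241371
  k4 = f(-0.370000, 0.682074) = -0.804847
  w ← 1.340000 + (0.53/6)·(k1 + 2k2 + 2k3 + k4) = 0.717930
t=-0.370000, w=0.717930:
  k1 = f(-0.370000, 0.717930) = -0.847157
  k2 = f(-0.105000, 0.493433) = -0.582251
  k3 = f(-0.105000, 0.563633) = -0.665087
  k4 = f(0.160000, 0.365434) = -0.431212
  w ← 0.717930 + (0.53/6)·(k1 + 2k2 + 2k3 + k4) = 0.384644
w(0.16) ≈ 0.3846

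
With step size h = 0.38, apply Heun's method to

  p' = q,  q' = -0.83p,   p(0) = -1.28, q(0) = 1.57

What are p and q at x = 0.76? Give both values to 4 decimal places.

0.1439, 1.9583

Heun on (p,q): k1 = f(x_n, state_n); k2 = f(x_n + h, state_n + h·k1); state_{n+1} = state_n + (h/2)·(k1 + k2).
0.000000: (-1.280000, 1.570000)
  k1 = (1.570000, 1.062400)
  predictor → (-0.683400, 1.973712)
  k2 = (1.973712, 0.567222)
  → (-0.606695, 1.879628)
0.380000: (-0.606695, 1.879628)
  k1 = (1.879628, 0.503557)
  predictor → (0.107564, 2.070980)
  k2 = (2.070980, -0.089278)
  → (0.143921, 1.958341)
(p(0.76), q(0.76)) ≈ (0.1439, 1.9583)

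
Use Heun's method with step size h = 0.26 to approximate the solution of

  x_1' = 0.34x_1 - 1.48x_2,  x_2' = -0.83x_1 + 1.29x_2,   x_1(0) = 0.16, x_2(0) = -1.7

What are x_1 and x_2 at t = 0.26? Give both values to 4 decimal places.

0.9742, -2.4782

Heun on (x_1,x_2): k1 = f(t_n, state_n); k2 = f(t_n + h, state_n + h·k1); state_{n+1} = state_n + (h/2)·(k1 + k2).
0.000000: (0.160000, -1.700000)
  k1 = (2.570400, -2.325800)
  predictor → (0.828304, -2.304708)
  k2 = (3.692591, -3.660566)
  → (0.974189, -2.478228)
(x_1(0.26), x_2(0.26)) ≈ (0.9742, -2.4782)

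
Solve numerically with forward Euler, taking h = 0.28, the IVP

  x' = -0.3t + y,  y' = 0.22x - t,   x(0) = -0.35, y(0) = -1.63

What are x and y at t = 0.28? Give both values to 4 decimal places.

Euler on (x,y): x_{n+1} = x_n + h·x', y_{n+1} = y_n + h·y'.
0.000000: (-0.350000, -1.630000); f=(-1.630000, -0.077000) → (-0.806400, -1.651560)
(x(0.28), y(0.28)) ≈ (-0.8064, -1.6516)

-0.8064, -1.6516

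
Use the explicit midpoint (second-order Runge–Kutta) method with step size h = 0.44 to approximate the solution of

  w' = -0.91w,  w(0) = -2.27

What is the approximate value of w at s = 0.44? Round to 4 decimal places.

Midpoint: k1 = f(s_n, w_n); k2 = f(s_n + h/2, w_n + (h/2)·k1); w_{n+1} = w_n + h·k2.
s=0.000000, w=-2.270000:
  k1 = f(0.000000, -2.270000) = 2.065700
  k2 = f(0.220000, -1.815546) = 1.652147
  w ← -2.270000 + 0.44·1.652147 = -1.543055
w(0.44) ≈ -1.5431

-1.5431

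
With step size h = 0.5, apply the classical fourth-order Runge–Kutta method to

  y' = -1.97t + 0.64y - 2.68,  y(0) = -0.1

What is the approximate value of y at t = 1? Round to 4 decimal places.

RK4: k1 = f(t_n, y_n); k2 = f(t_n + h/2, y_n + (h/2)·k1); k3 = f(t_n + h/2, y_n + (h/2)·k2); k4 = f(t_n + h, y_n + h·k3); y_{n+1} = y_n + (h/6)·(k1 + 2k2 + 2k3 + k4).
t=0.000000, y=-0.100000:
  k1 = f(0.000000, -0.100000) = -2.744000
  k2 = f(0.250000, -0.786000) = -3.675540
  k3 = f(0.250000, -1.018885) = -3.824586
  k4 = f(0.500000, -2.012293) = -4.952868
  y ← -0.100000 + (0.5/6)·(k1 + 2k2 + 2k3 + k4) = -1.991427
t=0.500000, y=-1.991427:
  k1 = f(0.500000, -1.991427) = -4.939513
  k2 = f(0.750000, -3.226305) = -6.222335
  k3 = f(0.750000, -3.547011) = -6.427587
  k4 = f(1.000000, -5.205220) = -7.981341
  y ← -1.991427 + (0.5/6)·(k1 + 2k2 + 2k3 + k4) = -5.176485
y(1) ≈ -5.1765

-5.1765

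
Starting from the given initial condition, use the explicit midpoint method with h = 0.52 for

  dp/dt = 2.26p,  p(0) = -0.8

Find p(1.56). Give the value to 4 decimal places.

-18.8280

Midpoint: k1 = f(t_n, p_n); k2 = f(t_n + h/2, p_n + (h/2)·k1); p_{n+1} = p_n + h·k2.
t=0.000000, p=-0.800000:
  k1 = f(0.000000, -0.800000) = -1.808000
  k2 = f(0.260000, -1.270080) = -2.870381
  p ← -0.800000 + 0.52·(-2.870381) = -2.292598
t=0.520000, p=-2.292598:
  k1 = f(0.520000, -2.292598) = -5.181272
  k2 = f(0.780000, -3.639729) = -8.225787
  p ← -2.292598 + 0.52·(-8.225787) = -6.570007
t=1.040000, p=-6.570007:
  k1 = f(1.040000, -6.570007) = -14.848216
  k2 = f(1.300000, -10.430543) = -23.573028
  p ← -6.570007 + 0.52·(-23.573028) = -18.827981
p(1.56) ≈ -18.8280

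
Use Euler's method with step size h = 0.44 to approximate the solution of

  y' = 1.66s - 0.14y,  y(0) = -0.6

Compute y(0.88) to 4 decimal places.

Euler: y_{n+1} = y_n + h·f(s_n, y_n).
s=0.000000, y=-0.600000: f=0.084000 → y ← -0.600000 + 0.44·0.084000 = -0.563040
s=0.440000, y=-0.563040: f=0.809226 → y ← -0.563040 + 0.44·0.809226 = -0.206981
y(0.88) ≈ -0.2070

-0.2070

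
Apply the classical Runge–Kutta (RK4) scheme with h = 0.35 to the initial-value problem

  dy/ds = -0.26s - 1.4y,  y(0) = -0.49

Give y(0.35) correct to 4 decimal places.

-0.3139

RK4: k1 = f(s_n, y_n); k2 = f(s_n + h/2, y_n + (h/2)·k1); k3 = f(s_n + h/2, y_n + (h/2)·k2); k4 = f(s_n + h, y_n + h·k3); y_{n+1} = y_n + (h/6)·(k1 + 2k2 + 2k3 + k4).
s=0.000000, y=-0.490000:
  k1 = f(0.000000, -0.490000) = 0.686000
  k2 = f(0.175000, -0.369950) = 0.472430
  k3 = f(0.175000, -0.407325) = 0.524755
  k4 = f(0.350000, -0.306336) = 0.337870
  y ← -0.490000 + (0.35/6)·(k1 + 2k2 + 2k3 + k4) = -0.313936
y(0.35) ≈ -0.3139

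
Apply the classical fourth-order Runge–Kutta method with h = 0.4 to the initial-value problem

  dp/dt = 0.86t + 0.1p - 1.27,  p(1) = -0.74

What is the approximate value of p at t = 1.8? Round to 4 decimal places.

-0.8604

RK4: k1 = f(t_n, p_n); k2 = f(t_n + h/2, p_n + (h/2)·k1); k3 = f(t_n + h/2, p_n + (h/2)·k2); k4 = f(t_n + h, p_n + h·k3); p_{n+1} = p_n + (h/6)·(k1 + 2k2 + 2k3 + k4).
t=1.000000, p=-0.740000:
  k1 = f(1.000000, -0.740000) = -0.484000
  k2 = f(1.200000, -0.836800) = -0.321680
  k3 = f(1.200000, -0.804336) = -0.318434
  k4 = f(1.400000, -0.867373) = -0.152737
  p ← -0.740000 + (0.4/6)·(k1 + 2k2 + 2k3 + k4) = -0.867798
t=1.400000, p=-0.867798:
  k1 = f(1.400000, -0.867798) = -0.152780
  k2 = f(1.600000, -0.898354) = 0.016165
  k3 = f(1.600000, -0.864565) = 0.019544
  k4 = f(1.800000, -0.859980) = 0.192002
  p ← -0.867798 + (0.4/6)·(k1 + 2k2 + 2k3 + k4) = -0.860422
p(1.8) ≈ -0.8604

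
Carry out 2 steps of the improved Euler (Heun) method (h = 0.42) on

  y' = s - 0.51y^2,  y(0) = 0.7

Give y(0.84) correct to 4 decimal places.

0.8468

Heun: k1 = f(s_n, y_n); k2 = f(s_n + h, y_n + h·k1); y_{n+1} = y_n + (h/2)·(k1 + k2).
s=0.000000, y=0.700000:
  k1 = f(0.000000, 0.700000) = -0.249900
  k2 = f(0.420000, 0.595042) = 0.239422
  y ← 0.700000 + (0.42/2)·(-0.249900 + 0.239422) = 0.697800
s=0.420000, y=0.697800:
  k1 = f(0.420000, 0.697800) = 0.171669
  k2 = f(0.840000, 0.769900) = 0.537699
  y ← 0.697800 + (0.42/2)·(0.171669 + 0.537699) = 0.846767
y(0.84) ≈ 0.8468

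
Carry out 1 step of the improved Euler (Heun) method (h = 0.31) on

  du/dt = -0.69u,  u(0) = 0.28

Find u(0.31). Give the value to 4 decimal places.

0.2265

Heun: k1 = f(t_n, u_n); k2 = f(t_n + h, u_n + h·k1); u_{n+1} = u_n + (h/2)·(k1 + k2).
t=0.000000, u=0.280000:
  k1 = f(0.000000, 0.280000) = -0.193200
  k2 = f(0.310000, 0.220108) = -0.151875
  u ← 0.280000 + (0.31/2)·(-0.193200 + (-0.151875)) = 0.226513
u(0.31) ≈ 0.2265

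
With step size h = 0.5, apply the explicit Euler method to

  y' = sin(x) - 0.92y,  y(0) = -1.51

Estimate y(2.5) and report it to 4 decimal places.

Euler: y_{n+1} = y_n + h·f(x_n, y_n).
x=0.000000, y=-1.510000: f=1.389200 → y ← -1.510000 + 0.5·1.389200 = -0.815400
x=0.500000, y=-0.815400: f=1.229594 → y ← -0.815400 + 0.5·1.229594 = -0.200603
x=1.000000, y=-0.200603: f=1.026026 → y ← -0.200603 + 0.5·1.026026 = 0.312410
x=1.500000, y=0.312410: f=0.710078 → y ← 0.312410 + 0.5·0.710078 = 0.667449
x=2.000000, y=0.667449: f=0.295245 → y ← 0.667449 + 0.5·0.295245 = 0.815071
y(2.5) ≈ 0.8151

0.8151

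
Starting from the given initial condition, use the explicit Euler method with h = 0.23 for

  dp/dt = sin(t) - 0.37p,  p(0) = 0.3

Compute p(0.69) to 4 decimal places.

0.3798

Euler: p_{n+1} = p_n + h·f(t_n, p_n).
t=0.000000, p=0.300000: f=-0.111000 → p ← 0.300000 + 0.23·(-0.111000) = 0.274470
t=0.230000, p=0.274470: f=0.126424 → p ← 0.274470 + 0.23·0.126424 = 0.303547
t=0.460000, p=0.303547: f=0.331636 → p ← 0.303547 + 0.23·0.331636 = 0.379824
p(0.69) ≈ 0.3798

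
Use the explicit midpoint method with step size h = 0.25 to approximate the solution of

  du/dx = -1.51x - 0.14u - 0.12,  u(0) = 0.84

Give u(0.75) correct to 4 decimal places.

Midpoint: k1 = f(x_n, u_n); k2 = f(x_n + h/2, u_n + (h/2)·k1); u_{n+1} = u_n + h·k2.
x=0.000000, u=0.840000:
  k1 = f(0.000000, 0.840000) = -0.237600
  k2 = f(0.125000, 0.810300) = -0.422192
  u ← 0.840000 + 0.25·(-0.422192) = 0.734452
x=0.250000, u=0.734452:
  k1 = f(0.250000, 0.734452) = -0.600323
  k2 = f(0.375000, 0.659412) = -0.778568
  u ← 0.734452 + 0.25·(-0.778568) = 0.539810
x=0.500000, u=0.539810:
  k1 = f(0.500000, 0.539810) = -0.950573
  k2 = f(0.625000, 0.420988) = -1.122688
  u ← 0.539810 + 0.25·(-1.122688) = 0.259138
u(0.75) ≈ 0.2591

0.2591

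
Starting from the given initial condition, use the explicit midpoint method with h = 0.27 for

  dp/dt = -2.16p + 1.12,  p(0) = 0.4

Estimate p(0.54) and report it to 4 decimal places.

Midpoint: k1 = f(t_n, p_n); k2 = f(t_n + h/2, p_n + (h/2)·k1); p_{n+1} = p_n + h·k2.
t=0.000000, p=0.400000:
  k1 = f(0.000000, 0.400000) = 0.256000
  k2 = f(0.135000, 0.434560) = 0.181350
  p ← 0.400000 + 0.27·0.181350 = 0.448965
t=0.270000, p=0.448965:
  k1 = f(0.270000, 0.448965) = 0.150236
  k2 = f(0.405000, 0.469247) = 0.106427
  p ← 0.448965 + 0.27·0.106427 = 0.477700
p(0.54) ≈ 0.4777

0.4777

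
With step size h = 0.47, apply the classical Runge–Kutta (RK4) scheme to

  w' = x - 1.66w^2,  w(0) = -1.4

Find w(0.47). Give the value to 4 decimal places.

RK4: k1 = f(x_n, w_n); k2 = f(x_n + h/2, w_n + (h/2)·k1); k3 = f(x_n + h/2, w_n + (h/2)·k2); k4 = f(x_n + h, w_n + h·k3); w_{n+1} = w_n + (h/6)·(k1 + 2k2 + 2k3 + k4).
x=0.000000, w=-1.400000:
  k1 = f(0.000000, -1.400000) = -3.253600
  k2 = f(0.235000, -2.164596) = -7.542890
  k3 = f(0.235000, -3.172579) = -16.473329
  k4 = f(0.470000, -9.142465) = -138.280532
  w ← -1.400000 + (0.47/6)·(k1 + 2k2 + 2k3 + k4) = -16.249381
w(0.47) ≈ -16.2494

-16.2494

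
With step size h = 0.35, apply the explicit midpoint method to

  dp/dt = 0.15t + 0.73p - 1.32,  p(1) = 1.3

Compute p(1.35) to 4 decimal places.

Midpoint: k1 = f(t_n, p_n); k2 = f(t_n + h/2, p_n + (h/2)·k1); p_{n+1} = p_n + h·k2.
t=1.000000, p=1.300000:
  k1 = f(1.000000, 1.300000) = -0.221000
  k2 = f(1.175000, 1.261325) = -0.222983
  p ← 1.300000 + 0.35·(-0.222983) = 1.221956
p(1.35) ≈ 1.2220

1.2220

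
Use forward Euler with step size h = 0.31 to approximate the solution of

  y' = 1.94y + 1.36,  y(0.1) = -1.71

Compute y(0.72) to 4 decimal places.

-3.2885

Euler: y_{n+1} = y_n + h·f(s_n, y_n).
s=0.100000, y=-1.710000: f=-1.957400 → y ← -1.710000 + 0.31·(-1.957400) = -2.316794
s=0.410000, y=-2.316794: f=-3.134580 → y ← -2.316794 + 0.31·(-3.134580) = -3.288514
y(0.72) ≈ -3.2885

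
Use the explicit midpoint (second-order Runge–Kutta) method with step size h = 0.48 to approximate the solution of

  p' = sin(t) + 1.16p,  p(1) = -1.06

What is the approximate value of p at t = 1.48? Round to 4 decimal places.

Midpoint: k1 = f(t_n, p_n); k2 = f(t_n + h/2, p_n + (h/2)·k1); p_{n+1} = p_n + h·k2.
t=1.000000, p=-1.060000:
  k1 = f(1.000000, -1.060000) = -0.388129
  k2 = f(1.240000, -1.153151) = -0.391871
  p ← -1.060000 + 0.48·(-0.391871) = -1.248098
p(1.48) ≈ -1.2481

-1.2481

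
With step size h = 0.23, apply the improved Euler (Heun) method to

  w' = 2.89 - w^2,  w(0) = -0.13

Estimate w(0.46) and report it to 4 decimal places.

0.9952

Heun: k1 = f(t_n, w_n); k2 = f(t_n + h, w_n + h·k1); w_{n+1} = w_n + (h/2)·(k1 + k2).
t=0.000000, w=-0.130000:
  k1 = f(0.000000, -0.130000) = 2.873100
  k2 = f(0.230000, 0.530813) = 2.608238
  w ← -0.130000 + (0.23/2)·(2.873100 + 2.608238) = 0.500354
t=0.230000, w=0.500354:
  k1 = f(0.230000, 0.500354) = 2.639646
  k2 = f(0.460000, 1.107472) = 1.663505
  w ← 0.500354 + (0.23/2)·(2.639646 + 1.663505) = 0.995216
w(0.46) ≈ 0.9952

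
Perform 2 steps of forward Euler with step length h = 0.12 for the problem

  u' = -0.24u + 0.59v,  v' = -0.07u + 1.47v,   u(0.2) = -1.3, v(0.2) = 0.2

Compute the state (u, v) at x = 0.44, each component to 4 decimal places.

-1.1950, 0.3001

Euler on (u,v): u_{n+1} = u_n + h·u', v_{n+1} = v_n + h·v'.
0.200000: (-1.300000, 0.200000); f=(0.430000, 0.385000) → (-1.248400, 0.246200)
0.320000: (-1.248400, 0.246200); f=(0.444874, 0.449302) → (-1.195015, 0.300116)
(u(0.44), v(0.44)) ≈ (-1.1950, 0.3001)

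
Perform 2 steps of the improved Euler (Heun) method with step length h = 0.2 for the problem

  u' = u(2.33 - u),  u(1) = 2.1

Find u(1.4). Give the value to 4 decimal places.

2.2301

Heun: k1 = f(s_n, u_n); k2 = f(s_n + h, u_n + h·k1); u_{n+1} = u_n + (h/2)·(k1 + k2).
s=1.000000, u=2.100000:
  k1 = f(1.000000, 2.100000) = 0.483000
  k2 = f(1.200000, 2.196600) = 0.293026
  u ← 2.100000 + (0.2/2)·(0.483000 + 0.293026) = 2.177603
s=1.200000, u=2.177603:
  k1 = f(1.200000, 2.177603) = 0.331861
  k2 = f(1.400000, 2.243975) = 0.193038
  u ← 2.177603 + (0.2/2)·(0.331861 + 0.193038) = 2.230093
u(1.4) ≈ 2.2301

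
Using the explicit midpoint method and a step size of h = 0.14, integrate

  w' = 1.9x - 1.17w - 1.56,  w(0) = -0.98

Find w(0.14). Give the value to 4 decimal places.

Midpoint: k1 = f(x_n, w_n); k2 = f(x_n + h/2, w_n + (h/2)·k1); w_{n+1} = w_n + h·k2.
x=0.000000, w=-0.980000:
  k1 = f(0.000000, -0.980000) = -0.413400
  k2 = f(0.070000, -1.008938) = -0.246543
  w ← -0.980000 + 0.14·(-0.246543) = -1.014516
w(0.14) ≈ -1.0145

-1.0145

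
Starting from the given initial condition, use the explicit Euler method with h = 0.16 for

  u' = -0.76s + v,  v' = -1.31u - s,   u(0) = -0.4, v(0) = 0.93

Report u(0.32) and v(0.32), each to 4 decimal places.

Euler on (u,v): u_{n+1} = u_n + h·u', v_{n+1} = v_n + h·v'.
0.000000: (-0.400000, 0.930000); f=(0.930000, 0.524000) → (-0.251200, 1.013840)
0.160000: (-0.251200, 1.013840); f=(0.892240, 0.169072) → (-0.108442, 1.040892)
(u(0.32), v(0.32)) ≈ (-0.1084, 1.0409)

-0.1084, 1.0409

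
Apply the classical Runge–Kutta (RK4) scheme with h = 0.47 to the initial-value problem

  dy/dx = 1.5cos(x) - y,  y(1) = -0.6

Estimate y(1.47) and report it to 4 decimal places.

-0.2015

RK4: k1 = f(x_n, y_n); k2 = f(x_n + h/2, y_n + (h/2)·k1); k3 = f(x_n + h/2, y_n + (h/2)·k2); k4 = f(x_n + h, y_n + h·k3); y_{n+1} = y_n + (h/6)·(k1 + 2k2 + 2k3 + k4).
x=1.000000, y=-0.600000:
  k1 = f(1.000000, -0.600000) = 1.410453
  k2 = f(1.235000, -0.268543) = 0.762825
  k3 = f(1.235000, -0.420736) = 0.915018
  k4 = f(1.470000, -0.169942) = 0.320880
  y ← -0.600000 + (0.47/6)·(k1 + 2k2 + 2k3 + k4) = -0.201517
y(1.47) ≈ -0.2015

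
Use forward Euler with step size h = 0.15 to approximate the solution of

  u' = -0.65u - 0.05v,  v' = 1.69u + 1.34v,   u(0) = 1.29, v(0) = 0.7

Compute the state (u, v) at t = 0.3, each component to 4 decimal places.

1.0372, 1.6962

Euler on (u,v): u_{n+1} = u_n + h·u', v_{n+1} = v_n + h·v'.
0.000000: (1.290000, 0.700000); f=(-0.873500, 3.118100) → (1.158975, 1.167715)
0.150000: (1.158975, 1.167715); f=(-0.811720, 3.523406) → (1.037217, 1.696226)
(u(0.3), v(0.3)) ≈ (1.0372, 1.6962)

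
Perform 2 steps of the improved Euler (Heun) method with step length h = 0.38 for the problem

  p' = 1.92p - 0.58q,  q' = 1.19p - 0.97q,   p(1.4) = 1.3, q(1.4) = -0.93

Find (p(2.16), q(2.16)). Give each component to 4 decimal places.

5.3701, 1.5380

Heun on (p,q): k1 = f(t_n, state_n); k2 = f(t_n + h, state_n + h·k1); state_{n+1} = state_n + (h/2)·(k1 + k2).
1.400000: (1.300000, -0.930000)
  k1 = (3.035400, 2.449100)
  predictor → (2.453452, 0.000658)
  k2 = (4.710246, 2.918970)
  → (2.771673, 0.089933)
1.780000: (2.771673, 0.089933)
  k1 = (5.269450, 3.211055)
  predictor → (4.774064, 1.310134)
  k2 = (8.406325, 4.410306)
  → (5.370070, 1.537992)
(p(2.16), q(2.16)) ≈ (5.3701, 1.5380)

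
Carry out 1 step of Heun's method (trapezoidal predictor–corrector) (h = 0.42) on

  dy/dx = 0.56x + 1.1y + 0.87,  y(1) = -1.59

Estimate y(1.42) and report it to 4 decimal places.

-1.7055

Heun: k1 = f(x_n, y_n); k2 = f(x_n + h, y_n + h·k1); y_{n+1} = y_n + (h/2)·(k1 + k2).
x=1.000000, y=-1.590000:
  k1 = f(1.000000, -1.590000) = -0.319000
  k2 = f(1.420000, -1.723980) = -0.231178
  y ← -1.590000 + (0.42/2)·(-0.319000 + (-0.231178)) = -1.705537
y(1.42) ≈ -1.7055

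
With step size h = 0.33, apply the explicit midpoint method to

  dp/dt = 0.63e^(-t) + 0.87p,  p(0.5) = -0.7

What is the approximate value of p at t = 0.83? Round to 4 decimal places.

-0.8048

Midpoint: k1 = f(t_n, p_n); k2 = f(t_n + h/2, p_n + (h/2)·k1); p_{n+1} = p_n + h·k2.
t=0.500000, p=-0.700000:
  k1 = f(0.500000, -0.700000) = -0.226886
  k2 = f(0.665000, -0.737436) = -0.317577
  p ← -0.700000 + 0.33·(-0.317577) = -0.804800
p(0.83) ≈ -0.8048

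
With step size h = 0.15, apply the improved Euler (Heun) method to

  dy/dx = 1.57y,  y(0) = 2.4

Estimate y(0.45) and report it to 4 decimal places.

Heun: k1 = f(x_n, y_n); k2 = f(x_n + h, y_n + h·k1); y_{n+1} = y_n + (h/2)·(k1 + k2).
x=0.000000, y=2.400000:
  k1 = f(0.000000, 2.400000) = 3.768000
  k2 = f(0.150000, 2.965200) = 4.655364
  y ← 2.400000 + (0.15/2)·(3.768000 + 4.655364) = 3.031752
x=0.150000, y=3.031752:
  k1 = f(0.150000, 3.031752) = 4.759851
  k2 = f(0.300000, 3.745730) = 5.880796
  y ← 3.031752 + (0.15/2)·(4.759851 + 5.880796) = 3.829801
x=0.300000, y=3.829801:
  k1 = f(0.300000, 3.829801) = 6.012787
  k2 = f(0.450000, 4.731719) = 7.428799
  y ← 3.829801 + (0.15/2)·(6.012787 + 7.428799) = 4.837920
y(0.45) ≈ 4.8379

4.8379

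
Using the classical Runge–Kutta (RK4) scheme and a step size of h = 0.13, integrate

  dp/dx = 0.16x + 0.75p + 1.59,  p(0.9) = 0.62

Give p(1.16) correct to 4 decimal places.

RK4: k1 = f(x_n, p_n); k2 = f(x_n + h/2, p_n + (h/2)·k1); k3 = f(x_n + h/2, p_n + (h/2)·k2); k4 = f(x_n + h, p_n + h·k3); p_{n+1} = p_n + (h/6)·(k1 + 2k2 + 2k3 + k4).
x=0.900000, p=0.620000:
  k1 = f(0.900000, 0.620000) = 2.199000
  k2 = f(0.965000, 0.762935) = 2.316601
  k3 = f(0.965000, 0.770579) = 2.322334
  k4 = f(1.030000, 0.921903) = 2.446228
  p ← 0.620000 + (0.13/6)·(k1 + 2k2 + 2k3 + k4) = 0.921667
x=1.030000, p=0.921667:
  k1 = f(1.030000, 0.921667) = 2.446050
  k2 = f(1.095000, 1.080660) = 2.575695
  k3 = f(1.095000, 1.089087) = 2.582016
  k4 = f(1.160000, 1.257329) = 2.718597
  p ← 0.921667 + (0.13/6)·(k1 + 2k2 + 2k3 + k4) = 1.257069
p(1.16) ≈ 1.2571

1.2571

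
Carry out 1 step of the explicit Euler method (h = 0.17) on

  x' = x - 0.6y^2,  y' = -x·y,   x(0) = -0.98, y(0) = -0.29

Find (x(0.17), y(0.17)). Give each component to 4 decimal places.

-1.1552, -0.3383

Euler on (x,y): x_{n+1} = x_n + h·x', y_{n+1} = y_n + h·y'.
0.000000: (-0.980000, -0.290000); f=(-1.030460, -0.284200) → (-1.155178, -0.338314)
(x(0.17), y(0.17)) ≈ (-1.1552, -0.3383)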